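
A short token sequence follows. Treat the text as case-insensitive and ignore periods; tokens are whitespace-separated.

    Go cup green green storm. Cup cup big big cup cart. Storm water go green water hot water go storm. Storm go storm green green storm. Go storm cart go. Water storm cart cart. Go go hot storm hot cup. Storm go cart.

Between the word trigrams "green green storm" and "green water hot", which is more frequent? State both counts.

"green green storm" (2 vs 1)

"green green storm": 2 occurrences
"green water hot": 1 occurrence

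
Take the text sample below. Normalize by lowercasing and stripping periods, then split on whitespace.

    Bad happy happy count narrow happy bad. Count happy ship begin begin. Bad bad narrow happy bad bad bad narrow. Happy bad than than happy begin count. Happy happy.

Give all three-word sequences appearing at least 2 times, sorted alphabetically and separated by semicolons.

Trigram counts meeting the condition (at least 2 times):
  bad bad narrow: 2
  bad narrow happy: 2
  narrow happy bad: 3

bad bad narrow; bad narrow happy; narrow happy bad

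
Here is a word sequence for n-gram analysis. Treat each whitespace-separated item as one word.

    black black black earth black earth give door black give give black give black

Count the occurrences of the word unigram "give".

4

Scanning the 14 tokens for "give":
  position 7: give
  position 10: give
  position 11: give
  position 13: give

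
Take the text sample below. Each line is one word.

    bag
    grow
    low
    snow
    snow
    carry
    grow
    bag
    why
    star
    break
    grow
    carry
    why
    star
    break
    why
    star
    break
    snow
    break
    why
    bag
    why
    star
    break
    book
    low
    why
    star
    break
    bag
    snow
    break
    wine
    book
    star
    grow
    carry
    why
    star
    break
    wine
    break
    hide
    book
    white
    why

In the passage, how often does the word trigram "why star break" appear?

6

Scanning the 46 overlapping trigram windows for "why star break":
  position 9–11: why star break
  position 14–16: why star break
  position 17–19: why star break
  position 24–26: why star break
  position 29–31: why star break
  position 40–42: why star break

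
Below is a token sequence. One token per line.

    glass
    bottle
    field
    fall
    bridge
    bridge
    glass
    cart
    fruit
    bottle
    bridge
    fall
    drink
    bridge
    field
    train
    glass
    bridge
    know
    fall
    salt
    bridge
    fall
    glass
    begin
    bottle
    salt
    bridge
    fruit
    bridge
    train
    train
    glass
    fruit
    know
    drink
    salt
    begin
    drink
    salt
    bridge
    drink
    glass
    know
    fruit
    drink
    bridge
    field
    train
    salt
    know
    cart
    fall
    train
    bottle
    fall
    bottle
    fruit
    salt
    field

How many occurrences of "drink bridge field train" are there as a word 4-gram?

2

Scanning the 57 overlapping 4-gram windows for "drink bridge field train":
  position 13–16: drink bridge field train
  position 46–49: drink bridge field train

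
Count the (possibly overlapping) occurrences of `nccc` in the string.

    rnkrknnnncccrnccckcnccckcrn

Sliding a length-4 window over the 27 characters (24 positions):
  position 9–12: nccc
  position 14–17: nccc
  position 20–23: nccc

3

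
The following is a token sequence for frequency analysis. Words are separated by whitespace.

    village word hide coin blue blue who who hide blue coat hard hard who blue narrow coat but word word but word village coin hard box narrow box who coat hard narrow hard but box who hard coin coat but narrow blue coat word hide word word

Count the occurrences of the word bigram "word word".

2

Scanning the 46 overlapping bigram windows for "word word":
  position 19–20: word word
  position 46–47: word word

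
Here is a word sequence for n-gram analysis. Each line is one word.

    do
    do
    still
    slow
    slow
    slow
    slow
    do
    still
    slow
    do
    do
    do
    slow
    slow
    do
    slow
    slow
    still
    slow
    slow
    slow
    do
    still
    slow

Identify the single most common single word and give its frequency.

"slow", 13 times

Unigram frequencies (highest first):
  slow: 13
  do: 8
  still: 4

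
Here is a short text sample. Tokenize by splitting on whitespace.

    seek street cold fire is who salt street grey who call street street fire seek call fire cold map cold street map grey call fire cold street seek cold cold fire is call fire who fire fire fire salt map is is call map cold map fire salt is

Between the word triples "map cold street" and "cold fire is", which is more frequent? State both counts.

"cold fire is" (2 vs 1)

"map cold street": 1 occurrence
"cold fire is": 2 occurrences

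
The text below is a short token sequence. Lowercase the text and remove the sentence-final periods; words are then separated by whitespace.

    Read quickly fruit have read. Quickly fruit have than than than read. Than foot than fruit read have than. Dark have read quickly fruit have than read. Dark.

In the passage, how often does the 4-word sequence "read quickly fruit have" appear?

3

Scanning the 25 overlapping 4-gram windows for "read quickly fruit have":
  position 1–4: read quickly fruit have
  position 5–8: read quickly fruit have
  position 22–25: read quickly fruit have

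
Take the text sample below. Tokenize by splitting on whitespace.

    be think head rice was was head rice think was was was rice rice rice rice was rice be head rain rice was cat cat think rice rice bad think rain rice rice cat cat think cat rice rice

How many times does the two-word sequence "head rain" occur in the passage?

1

Scanning the 38 overlapping bigram windows for "head rain":
  position 20–21: head rain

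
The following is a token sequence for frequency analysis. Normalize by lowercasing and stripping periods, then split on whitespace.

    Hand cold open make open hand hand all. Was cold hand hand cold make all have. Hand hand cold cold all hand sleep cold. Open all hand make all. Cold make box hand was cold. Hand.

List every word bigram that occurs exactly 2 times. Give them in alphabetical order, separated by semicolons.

all hand; cold hand; cold make; cold open; make all; was cold

Bigram counts meeting the condition (exactly 2 times):
  all hand: 2
  cold hand: 2
  cold make: 2
  cold open: 2
  make all: 2
  was cold: 2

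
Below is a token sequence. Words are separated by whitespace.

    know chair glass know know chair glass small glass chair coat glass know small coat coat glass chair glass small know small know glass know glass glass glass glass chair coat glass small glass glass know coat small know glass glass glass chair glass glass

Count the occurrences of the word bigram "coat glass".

3

Scanning the 44 overlapping bigram windows for "coat glass":
  position 11–12: coat glass
  position 16–17: coat glass
  position 31–32: coat glass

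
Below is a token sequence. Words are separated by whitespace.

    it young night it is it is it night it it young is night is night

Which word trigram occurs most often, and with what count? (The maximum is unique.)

"it is it", 2 times

Trigram frequencies (highest first):
  it is it: 2
  it young night: 1
  young night it: 1
  night it is: 1
  is it is: 1
  is it night: 1
  … (7 more, each ≤ 1)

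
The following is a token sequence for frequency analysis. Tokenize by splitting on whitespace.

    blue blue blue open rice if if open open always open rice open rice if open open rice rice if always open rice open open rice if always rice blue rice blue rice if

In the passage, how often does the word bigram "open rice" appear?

Scanning the 33 overlapping bigram windows for "open rice":
  position 4–5: open rice
  position 11–12: open rice
  position 13–14: open rice
  position 17–18: open rice
  position 22–23: open rice
  position 25–26: open rice

6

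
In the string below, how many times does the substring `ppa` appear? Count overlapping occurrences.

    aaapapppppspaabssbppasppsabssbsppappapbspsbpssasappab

Sliding a length-3 window over the 53 characters (51 positions):
  position 19–21: ppa
  position 32–34: ppa
  position 35–37: ppa
  position 50–52: ppa

4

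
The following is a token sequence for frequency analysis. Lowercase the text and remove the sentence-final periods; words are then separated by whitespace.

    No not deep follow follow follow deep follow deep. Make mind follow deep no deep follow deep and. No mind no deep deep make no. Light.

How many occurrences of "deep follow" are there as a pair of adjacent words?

3

Scanning the 25 overlapping bigram windows for "deep follow":
  position 3–4: deep follow
  position 7–8: deep follow
  position 15–16: deep follow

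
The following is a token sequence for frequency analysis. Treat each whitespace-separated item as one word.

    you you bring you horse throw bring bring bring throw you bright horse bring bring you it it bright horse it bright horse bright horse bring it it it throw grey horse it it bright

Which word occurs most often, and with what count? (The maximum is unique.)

"it", 8 times

Unigram frequencies (highest first):
  it: 8
  bring: 7
  horse: 6
  you: 5
  bright: 5
  throw: 3
  … (1 more, each ≤ 1)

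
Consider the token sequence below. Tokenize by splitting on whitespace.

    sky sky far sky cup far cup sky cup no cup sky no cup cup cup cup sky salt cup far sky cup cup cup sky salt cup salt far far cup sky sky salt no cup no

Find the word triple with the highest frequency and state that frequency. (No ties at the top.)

Trigram frequencies (highest first):
  cup cup cup: 3
  far sky cup: 2
  far cup sky: 2
  cup cup sky: 2
  cup sky salt: 2
  sky salt cup: 2
  … (23 more, each ≤ 1)

"cup cup cup", 3 times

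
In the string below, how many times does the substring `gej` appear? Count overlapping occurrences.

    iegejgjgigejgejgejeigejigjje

Sliding a length-3 window over the 28 characters (26 positions):
  position 3–5: gej
  position 10–12: gej
  position 13–15: gej
  position 16–18: gej
  position 21–23: gej

5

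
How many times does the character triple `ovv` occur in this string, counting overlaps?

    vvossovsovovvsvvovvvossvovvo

3

Sliding a length-3 window over the 28 characters (26 positions):
  position 11–13: ovv
  position 17–19: ovv
  position 25–27: ovv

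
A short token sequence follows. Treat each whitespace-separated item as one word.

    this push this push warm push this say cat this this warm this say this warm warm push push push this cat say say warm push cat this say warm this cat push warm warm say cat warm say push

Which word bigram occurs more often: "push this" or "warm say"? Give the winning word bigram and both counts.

"push this" (3 vs 2)

"push this": 3 occurrences
"warm say": 2 occurrences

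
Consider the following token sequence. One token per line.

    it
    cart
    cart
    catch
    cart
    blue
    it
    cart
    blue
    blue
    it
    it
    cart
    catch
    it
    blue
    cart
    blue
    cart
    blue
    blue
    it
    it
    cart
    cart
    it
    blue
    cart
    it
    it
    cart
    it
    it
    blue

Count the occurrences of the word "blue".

9

Scanning the 34 tokens for "blue":
  position 6: blue
  position 9: blue
  position 10: blue
  position 16: blue
  position 18: blue
  position 20: blue
  position 21: blue
  position 27: blue
  position 34: blue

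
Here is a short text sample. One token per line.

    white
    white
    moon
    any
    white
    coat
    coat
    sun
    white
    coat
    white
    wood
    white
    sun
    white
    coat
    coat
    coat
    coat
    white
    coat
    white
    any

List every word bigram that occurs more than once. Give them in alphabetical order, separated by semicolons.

Bigram counts meeting the condition (more than once):
  coat coat: 4
  coat white: 3
  sun white: 2
  white coat: 4

coat coat; coat white; sun white; white coat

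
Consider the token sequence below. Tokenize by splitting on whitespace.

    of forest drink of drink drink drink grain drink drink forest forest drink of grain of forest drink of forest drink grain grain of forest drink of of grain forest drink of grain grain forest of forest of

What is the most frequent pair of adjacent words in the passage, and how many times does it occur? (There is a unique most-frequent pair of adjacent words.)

"forest drink", 6 times

Bigram frequencies (highest first):
  forest drink: 6
  of forest: 5
  drink of: 5
  drink drink: 3
  of grain: 3
  drink grain: 2
  … (9 more, each ≤ 2)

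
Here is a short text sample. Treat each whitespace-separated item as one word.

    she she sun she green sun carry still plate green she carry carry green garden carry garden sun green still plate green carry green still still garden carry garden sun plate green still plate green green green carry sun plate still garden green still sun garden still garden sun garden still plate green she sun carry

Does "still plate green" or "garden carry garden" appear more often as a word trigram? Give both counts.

"still plate green": 4 occurrences
"garden carry garden": 2 occurrences

"still plate green" (4 vs 2)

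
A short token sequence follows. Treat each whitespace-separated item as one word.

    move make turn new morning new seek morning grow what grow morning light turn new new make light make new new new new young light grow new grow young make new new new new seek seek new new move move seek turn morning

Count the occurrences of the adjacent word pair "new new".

Scanning the 42 overlapping bigram windows for "new new":
  position 15–16: new new
  position 20–21: new new
  position 21–22: new new
  position 22–23: new new
  position 31–32: new new
  position 32–33: new new
  position 33–34: new new
  position 37–38: new new

8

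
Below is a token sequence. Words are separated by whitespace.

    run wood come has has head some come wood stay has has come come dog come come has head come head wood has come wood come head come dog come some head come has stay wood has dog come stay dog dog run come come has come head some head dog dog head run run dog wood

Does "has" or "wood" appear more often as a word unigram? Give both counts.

"has" (9 vs 6)

"has": 9 occurrences
"wood": 6 occurrences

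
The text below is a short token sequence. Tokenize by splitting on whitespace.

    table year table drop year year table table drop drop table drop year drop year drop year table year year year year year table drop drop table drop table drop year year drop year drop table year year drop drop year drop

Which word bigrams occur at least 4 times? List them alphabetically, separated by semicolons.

Bigram counts meeting the condition (at least 4 times):
  drop table: 4
  drop year: 7
  table drop: 6
  year drop: 6
  year table: 4
  year year: 7

drop table; drop year; table drop; year drop; year table; year year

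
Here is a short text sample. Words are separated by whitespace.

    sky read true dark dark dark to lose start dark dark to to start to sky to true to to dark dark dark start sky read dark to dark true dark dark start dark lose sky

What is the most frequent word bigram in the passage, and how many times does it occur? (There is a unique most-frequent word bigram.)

Bigram frequencies (highest first):
  dark dark: 6
  dark to: 3
  sky read: 2
  true dark: 2
  start dark: 2
  to to: 2
  … (16 more, each ≤ 2)

"dark dark", 6 times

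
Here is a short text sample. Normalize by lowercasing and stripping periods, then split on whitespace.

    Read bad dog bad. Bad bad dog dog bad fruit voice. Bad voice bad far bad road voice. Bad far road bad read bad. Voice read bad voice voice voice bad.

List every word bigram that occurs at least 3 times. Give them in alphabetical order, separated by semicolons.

Bigram counts meeting the condition (at least 3 times):
  bad voice: 3
  read bad: 3
  voice bad: 4

bad voice; read bad; voice bad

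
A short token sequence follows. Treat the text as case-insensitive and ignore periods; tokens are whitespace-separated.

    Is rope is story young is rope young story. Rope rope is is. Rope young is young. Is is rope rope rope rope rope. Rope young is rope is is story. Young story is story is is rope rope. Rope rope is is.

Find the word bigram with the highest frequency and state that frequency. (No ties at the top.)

Bigram frequencies (highest first):
  rope rope: 9
  is rope: 6
  is is: 5
  rope is: 4
  young is: 4
  is story: 3
  … (6 more, each ≤ 3)

"rope rope", 9 times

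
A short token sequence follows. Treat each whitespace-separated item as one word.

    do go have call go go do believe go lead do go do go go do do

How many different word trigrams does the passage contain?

17 tokens → 15 trigram windows in total.
Repeated trigrams (each contributes count−1 duplicates):
  go go do: 2
1 duplicate windows → 15 − 1 = 14 distinct.

14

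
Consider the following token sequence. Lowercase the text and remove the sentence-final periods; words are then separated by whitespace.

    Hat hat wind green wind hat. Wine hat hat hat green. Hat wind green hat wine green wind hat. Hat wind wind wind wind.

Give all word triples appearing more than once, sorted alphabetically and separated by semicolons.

Trigram counts meeting the condition (more than once):
  green wind hat: 2
  hat hat wind: 2
  hat wind green: 2
  wind wind wind: 2

green wind hat; hat hat wind; hat wind green; wind wind wind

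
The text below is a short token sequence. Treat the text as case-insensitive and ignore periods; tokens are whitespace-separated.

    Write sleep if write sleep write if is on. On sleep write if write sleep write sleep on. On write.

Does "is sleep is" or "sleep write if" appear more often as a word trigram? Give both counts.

"is sleep is": 0 occurrences
"sleep write if": 2 occurrences

"sleep write if" (2 vs 0)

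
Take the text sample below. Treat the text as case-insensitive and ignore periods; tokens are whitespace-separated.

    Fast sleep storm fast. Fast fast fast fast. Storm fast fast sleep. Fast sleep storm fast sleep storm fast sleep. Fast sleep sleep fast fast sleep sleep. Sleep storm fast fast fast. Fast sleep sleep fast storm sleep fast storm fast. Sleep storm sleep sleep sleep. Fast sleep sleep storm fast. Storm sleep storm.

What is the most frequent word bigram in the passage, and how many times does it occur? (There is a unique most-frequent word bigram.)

Bigram frequencies (highest first):
  fast sleep: 10
  fast fast: 9
  sleep storm: 7
  storm fast: 7
  sleep sleep: 7
  sleep fast: 6
  … (2 more, each ≤ 4)

"fast sleep", 10 times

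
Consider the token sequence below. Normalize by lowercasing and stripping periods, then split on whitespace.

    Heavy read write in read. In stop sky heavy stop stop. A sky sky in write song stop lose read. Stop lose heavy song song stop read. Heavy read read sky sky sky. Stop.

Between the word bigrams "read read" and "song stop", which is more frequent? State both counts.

"song stop" (2 vs 1)

"read read": 1 occurrence
"song stop": 2 occurrences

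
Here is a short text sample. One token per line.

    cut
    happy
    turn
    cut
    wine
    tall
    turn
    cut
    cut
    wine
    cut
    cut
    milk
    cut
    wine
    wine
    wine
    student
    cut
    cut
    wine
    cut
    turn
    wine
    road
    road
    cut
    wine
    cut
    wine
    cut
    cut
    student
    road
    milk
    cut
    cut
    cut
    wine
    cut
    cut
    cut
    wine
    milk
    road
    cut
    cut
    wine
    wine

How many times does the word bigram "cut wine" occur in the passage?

9

Scanning the 48 overlapping bigram windows for "cut wine":
  position 4–5: cut wine
  position 9–10: cut wine
  position 14–15: cut wine
  position 20–21: cut wine
  position 27–28: cut wine
  position 29–30: cut wine
  position 38–39: cut wine
  position 42–43: cut wine
  position 47–48: cut wine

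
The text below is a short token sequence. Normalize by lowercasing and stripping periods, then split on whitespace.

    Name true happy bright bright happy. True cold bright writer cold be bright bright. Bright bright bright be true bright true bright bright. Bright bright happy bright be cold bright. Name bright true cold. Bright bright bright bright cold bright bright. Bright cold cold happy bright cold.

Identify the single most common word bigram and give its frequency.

"bright bright", 13 times

Bigram frequencies (highest first):
  bright bright: 13
  cold bright: 4
  happy bright: 3
  bright cold: 3
  bright happy: 2
  true cold: 2
  … (16 more, each ≤ 2)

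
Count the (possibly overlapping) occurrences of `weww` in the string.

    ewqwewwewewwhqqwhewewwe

3

Sliding a length-4 window over the 23 characters (20 positions):
  position 4–7: weww
  position 9–12: weww
  position 19–22: weww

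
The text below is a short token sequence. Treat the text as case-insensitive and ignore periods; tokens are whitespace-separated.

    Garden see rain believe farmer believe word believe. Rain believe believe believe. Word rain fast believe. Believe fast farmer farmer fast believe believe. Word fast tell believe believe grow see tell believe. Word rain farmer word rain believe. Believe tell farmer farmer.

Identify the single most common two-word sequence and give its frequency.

"believe believe", 6 times

Bigram frequencies (highest first):
  believe believe: 6
  believe word: 4
  rain believe: 3
  word rain: 3
  fast believe: 2
  farmer farmer: 2
  … (20 more, each ≤ 2)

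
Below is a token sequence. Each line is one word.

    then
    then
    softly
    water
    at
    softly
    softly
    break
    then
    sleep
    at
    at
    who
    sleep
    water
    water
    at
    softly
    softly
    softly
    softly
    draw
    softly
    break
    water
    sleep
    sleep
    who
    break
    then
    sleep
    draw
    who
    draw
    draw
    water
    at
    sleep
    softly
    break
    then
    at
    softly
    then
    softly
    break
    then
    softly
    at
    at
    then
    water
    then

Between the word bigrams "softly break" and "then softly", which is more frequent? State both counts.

"softly break" (4 vs 3)

"softly break": 4 occurrences
"then softly": 3 occurrences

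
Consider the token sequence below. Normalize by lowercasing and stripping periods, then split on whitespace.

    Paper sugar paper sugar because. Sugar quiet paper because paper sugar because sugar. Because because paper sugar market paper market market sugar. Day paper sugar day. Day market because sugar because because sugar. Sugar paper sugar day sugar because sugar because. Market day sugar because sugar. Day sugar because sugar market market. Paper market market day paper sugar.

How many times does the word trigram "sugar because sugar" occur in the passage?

5

Scanning the 56 overlapping trigram windows for "sugar because sugar":
  position 4–6: sugar because sugar
  position 11–13: sugar because sugar
  position 38–40: sugar because sugar
  position 44–46: sugar because sugar
  position 48–50: sugar because sugar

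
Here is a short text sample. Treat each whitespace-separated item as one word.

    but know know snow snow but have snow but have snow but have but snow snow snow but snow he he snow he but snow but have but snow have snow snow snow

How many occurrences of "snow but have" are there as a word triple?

4

Scanning the 31 overlapping trigram windows for "snow but have":
  position 5–7: snow but have
  position 8–10: snow but have
  position 11–13: snow but have
  position 25–27: snow but have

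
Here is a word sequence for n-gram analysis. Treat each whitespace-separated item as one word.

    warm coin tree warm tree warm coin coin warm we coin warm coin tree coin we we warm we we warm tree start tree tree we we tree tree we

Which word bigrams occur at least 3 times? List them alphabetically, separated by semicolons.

warm coin; we we

Bigram counts meeting the condition (at least 3 times):
  warm coin: 3
  we we: 3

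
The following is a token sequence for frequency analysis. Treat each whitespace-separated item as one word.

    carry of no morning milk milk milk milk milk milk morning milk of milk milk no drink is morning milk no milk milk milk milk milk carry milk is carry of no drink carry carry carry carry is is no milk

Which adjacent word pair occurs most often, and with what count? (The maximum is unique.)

"milk milk", 10 times

Bigram frequencies (highest first):
  milk milk: 10
  morning milk: 3
  carry carry: 3
  carry of: 2
  of no: 2
  milk no: 2
  … (16 more, each ≤ 2)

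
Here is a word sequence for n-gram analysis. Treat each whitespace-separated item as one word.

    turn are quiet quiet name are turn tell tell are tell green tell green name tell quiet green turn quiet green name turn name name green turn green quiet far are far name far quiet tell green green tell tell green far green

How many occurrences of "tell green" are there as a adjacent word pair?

Scanning the 42 overlapping bigram windows for "tell green":
  position 11–12: tell green
  position 13–14: tell green
  position 36–37: tell green
  position 40–41: tell green

4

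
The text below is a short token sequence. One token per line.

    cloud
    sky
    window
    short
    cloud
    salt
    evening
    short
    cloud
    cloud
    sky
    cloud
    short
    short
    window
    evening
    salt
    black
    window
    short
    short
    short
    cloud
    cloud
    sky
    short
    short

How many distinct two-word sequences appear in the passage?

17

27 tokens → 26 bigram windows in total.
Repeated bigrams (each contributes count−1 duplicates):
  short short: 4
  cloud sky: 3
  short cloud: 3
  cloud cloud: 2
  window short: 2
9 duplicate windows → 26 − 9 = 17 distinct.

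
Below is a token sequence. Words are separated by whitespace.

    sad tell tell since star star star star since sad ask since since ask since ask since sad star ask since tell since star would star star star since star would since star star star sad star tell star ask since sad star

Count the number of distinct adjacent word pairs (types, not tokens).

43 tokens → 42 bigram windows in total.
Repeated bigrams (each contributes count−1 duplicates):
  star star: 7
  ask since: 5
  since star: 4
  sad star: 3
  since sad: 3
  since ask: 2
  star ask: 2
  star since: 2
  … (2 more repeated)
22 duplicate windows → 42 − 22 = 20 distinct.

20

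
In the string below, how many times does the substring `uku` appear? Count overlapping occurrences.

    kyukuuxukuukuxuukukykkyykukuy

Sliding a length-3 window over the 29 characters (27 positions):
  position 3–5: uku
  position 8–10: uku
  position 11–13: uku
  position 16–18: uku
  position 26–28: uku

5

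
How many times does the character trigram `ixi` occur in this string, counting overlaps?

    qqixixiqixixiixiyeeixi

Sliding a length-3 window over the 22 characters (20 positions):
  position 3–5: ixi
  position 5–7: ixi
  position 9–11: ixi
  position 11–13: ixi
  position 14–16: ixi
  position 20–22: ixi

6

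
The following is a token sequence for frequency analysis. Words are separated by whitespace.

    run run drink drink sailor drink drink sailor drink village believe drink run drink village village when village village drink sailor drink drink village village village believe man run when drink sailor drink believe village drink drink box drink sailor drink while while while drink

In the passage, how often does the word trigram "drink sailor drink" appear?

Scanning the 43 overlapping trigram windows for "drink sailor drink":
  position 4–6: drink sailor drink
  position 7–9: drink sailor drink
  position 20–22: drink sailor drink
  position 31–33: drink sailor drink
  position 39–41: drink sailor drink

5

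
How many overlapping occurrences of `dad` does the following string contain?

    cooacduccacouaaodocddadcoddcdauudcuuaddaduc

2

Sliding a length-3 window over the 43 characters (41 positions):
  position 21–23: dad
  position 39–41: dad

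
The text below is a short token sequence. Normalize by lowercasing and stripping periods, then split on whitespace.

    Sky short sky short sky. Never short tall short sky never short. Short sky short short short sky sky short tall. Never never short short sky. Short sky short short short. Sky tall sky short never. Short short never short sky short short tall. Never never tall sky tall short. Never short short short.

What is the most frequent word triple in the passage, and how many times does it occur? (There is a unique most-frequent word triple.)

Trigram frequencies (highest first):
  short sky short: 5
  never short short: 4
  short short sky: 4
  sky short sky: 3
  sky short short: 3
  short short short: 3
  … (24 more, each ≤ 3)

"short sky short", 5 times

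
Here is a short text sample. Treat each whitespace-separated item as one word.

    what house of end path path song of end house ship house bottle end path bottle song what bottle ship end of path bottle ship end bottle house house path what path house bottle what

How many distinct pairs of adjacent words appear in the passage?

28

35 tokens → 34 bigram windows in total.
Repeated bigrams (each contributes count−1 duplicates):
  bottle ship: 2
  end path: 2
  house bottle: 2
  of end: 2
  path bottle: 2
  ship end: 2
6 duplicate windows → 34 − 6 = 28 distinct.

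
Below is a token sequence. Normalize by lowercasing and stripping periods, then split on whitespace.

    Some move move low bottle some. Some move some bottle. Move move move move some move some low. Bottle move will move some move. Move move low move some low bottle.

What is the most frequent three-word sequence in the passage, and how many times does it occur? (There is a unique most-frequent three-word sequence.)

"move move move", 3 times

Trigram frequencies (highest first):
  move move move: 3
  some move move: 2
  move move low: 2
  some move some: 2
  move some move: 2
  move some low: 2
  … (15 more, each ≤ 2)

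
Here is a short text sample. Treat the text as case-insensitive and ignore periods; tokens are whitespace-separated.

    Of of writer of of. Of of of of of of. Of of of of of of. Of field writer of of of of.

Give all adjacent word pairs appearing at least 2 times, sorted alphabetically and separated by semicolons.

Bigram counts meeting the condition (at least 2 times):
  of of: 18
  writer of: 2

of of; writer of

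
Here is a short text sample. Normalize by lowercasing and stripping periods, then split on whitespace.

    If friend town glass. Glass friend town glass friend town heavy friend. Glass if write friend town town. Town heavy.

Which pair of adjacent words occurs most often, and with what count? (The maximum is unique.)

"friend town", 4 times

Bigram frequencies (highest first):
  friend town: 4
  town glass: 2
  glass friend: 2
  town heavy: 2
  town town: 2
  if friend: 1
  … (6 more, each ≤ 1)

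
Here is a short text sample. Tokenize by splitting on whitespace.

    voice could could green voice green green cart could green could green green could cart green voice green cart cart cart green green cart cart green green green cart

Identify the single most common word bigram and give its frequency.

"green green", 5 times

Bigram frequencies (highest first):
  green green: 5
  green cart: 4
  could green: 3
  cart green: 3
  cart cart: 3
  green voice: 2
  … (6 more, each ≤ 2)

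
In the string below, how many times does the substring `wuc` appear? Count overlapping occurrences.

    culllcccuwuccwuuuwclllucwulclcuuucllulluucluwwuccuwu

Sliding a length-3 window over the 52 characters (50 positions):
  position 10–12: wuc
  position 46–48: wuc

2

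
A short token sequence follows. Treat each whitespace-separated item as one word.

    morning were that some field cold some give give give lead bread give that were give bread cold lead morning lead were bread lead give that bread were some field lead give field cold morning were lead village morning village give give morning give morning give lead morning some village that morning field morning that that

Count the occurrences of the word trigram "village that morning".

1

Scanning the 54 overlapping trigram windows for "village that morning":
  position 50–52: village that morning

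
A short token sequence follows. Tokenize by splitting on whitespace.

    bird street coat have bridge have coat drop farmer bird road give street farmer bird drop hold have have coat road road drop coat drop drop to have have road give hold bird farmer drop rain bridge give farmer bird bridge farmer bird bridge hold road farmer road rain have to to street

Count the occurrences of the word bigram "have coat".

Scanning the 52 overlapping bigram windows for "have coat":
  position 6–7: have coat
  position 19–20: have coat

2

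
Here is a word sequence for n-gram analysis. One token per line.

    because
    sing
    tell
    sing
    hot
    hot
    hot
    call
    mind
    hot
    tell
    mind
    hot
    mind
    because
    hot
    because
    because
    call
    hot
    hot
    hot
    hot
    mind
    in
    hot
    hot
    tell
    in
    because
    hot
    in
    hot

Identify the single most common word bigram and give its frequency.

"hot hot", 6 times

Bigram frequencies (highest first):
  hot hot: 6
  mind hot: 2
  hot tell: 2
  hot mind: 2
  because hot: 2
  in hot: 2
  … (16 more, each ≤ 1)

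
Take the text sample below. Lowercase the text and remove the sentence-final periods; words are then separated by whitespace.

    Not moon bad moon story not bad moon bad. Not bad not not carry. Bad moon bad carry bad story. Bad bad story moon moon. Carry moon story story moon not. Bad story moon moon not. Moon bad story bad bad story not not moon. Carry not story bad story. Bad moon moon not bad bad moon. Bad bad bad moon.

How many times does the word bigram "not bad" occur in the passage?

Scanning the 60 overlapping bigram windows for "not bad":
  position 6–7: not bad
  position 10–11: not bad
  position 31–32: not bad
  position 54–55: not bad

4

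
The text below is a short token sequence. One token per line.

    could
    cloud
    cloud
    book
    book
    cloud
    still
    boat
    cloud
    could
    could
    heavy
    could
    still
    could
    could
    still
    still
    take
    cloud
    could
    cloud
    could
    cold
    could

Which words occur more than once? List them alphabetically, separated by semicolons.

Unigram counts meeting the condition (more than once):
  book: 2
  cloud: 6
  could: 9
  still: 4

book; cloud; could; still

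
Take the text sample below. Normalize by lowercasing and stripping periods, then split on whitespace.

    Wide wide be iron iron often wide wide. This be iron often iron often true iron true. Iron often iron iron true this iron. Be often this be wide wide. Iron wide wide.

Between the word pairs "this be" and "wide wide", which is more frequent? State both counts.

"wide wide" (4 vs 2)

"this be": 2 occurrences
"wide wide": 4 occurrences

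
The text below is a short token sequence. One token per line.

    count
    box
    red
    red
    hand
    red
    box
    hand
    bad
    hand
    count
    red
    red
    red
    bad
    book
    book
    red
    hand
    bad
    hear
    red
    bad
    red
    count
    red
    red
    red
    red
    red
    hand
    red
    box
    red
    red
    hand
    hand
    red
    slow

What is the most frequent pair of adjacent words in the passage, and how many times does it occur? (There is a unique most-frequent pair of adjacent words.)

Bigram frequencies (highest first):
  red red: 8
  red hand: 4
  hand red: 3
  box red: 2
  red box: 2
  hand bad: 2
  … (15 more, each ≤ 2)

"red red", 8 times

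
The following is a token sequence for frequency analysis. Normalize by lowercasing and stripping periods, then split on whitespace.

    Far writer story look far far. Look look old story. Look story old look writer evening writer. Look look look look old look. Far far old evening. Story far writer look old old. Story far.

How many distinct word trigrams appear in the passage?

35 tokens → 33 trigram windows in total.
Repeated trigrams (each contributes count−1 duplicates):
  look far far: 2
  look look look: 2
  look look old: 2
3 duplicate windows → 33 − 3 = 30 distinct.

30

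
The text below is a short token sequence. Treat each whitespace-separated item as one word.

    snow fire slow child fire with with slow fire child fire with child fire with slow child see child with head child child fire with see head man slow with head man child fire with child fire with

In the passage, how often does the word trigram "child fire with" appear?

6

Scanning the 36 overlapping trigram windows for "child fire with":
  position 4–6: child fire with
  position 10–12: child fire with
  position 13–15: child fire with
  position 23–25: child fire with
  position 33–35: child fire with
  position 36–38: child fire with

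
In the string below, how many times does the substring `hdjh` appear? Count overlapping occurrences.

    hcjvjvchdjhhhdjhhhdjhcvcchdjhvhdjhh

5

Sliding a length-4 window over the 35 characters (32 positions):
  position 8–11: hdjh
  position 13–16: hdjh
  position 18–21: hdjh
  position 26–29: hdjh
  position 31–34: hdjh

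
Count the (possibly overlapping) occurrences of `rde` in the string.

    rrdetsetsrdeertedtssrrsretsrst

Sliding a length-3 window over the 30 characters (28 positions):
  position 2–4: rde
  position 10–12: rde

2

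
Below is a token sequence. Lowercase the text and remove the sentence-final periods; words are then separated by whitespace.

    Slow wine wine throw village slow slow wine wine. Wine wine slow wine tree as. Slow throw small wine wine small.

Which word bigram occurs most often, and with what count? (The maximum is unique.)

Bigram frequencies (highest first):
  wine wine: 5
  slow wine: 3
  wine throw: 1
  throw village: 1
  village slow: 1
  slow slow: 1
  … (8 more, each ≤ 1)

"wine wine", 5 times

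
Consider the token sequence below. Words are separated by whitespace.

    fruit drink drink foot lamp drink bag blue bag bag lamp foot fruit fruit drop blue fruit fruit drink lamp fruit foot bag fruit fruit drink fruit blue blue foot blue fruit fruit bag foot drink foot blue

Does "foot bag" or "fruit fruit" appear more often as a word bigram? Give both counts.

"fruit fruit" (4 vs 1)

"foot bag": 1 occurrence
"fruit fruit": 4 occurrences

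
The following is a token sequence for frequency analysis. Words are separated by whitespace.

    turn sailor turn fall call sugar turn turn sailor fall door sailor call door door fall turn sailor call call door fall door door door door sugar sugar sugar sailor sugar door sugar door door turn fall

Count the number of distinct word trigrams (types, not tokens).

34

37 tokens → 35 trigram windows in total.
Repeated trigrams (each contributes count−1 duplicates):
  door door door: 2
1 duplicate windows → 35 − 1 = 34 distinct.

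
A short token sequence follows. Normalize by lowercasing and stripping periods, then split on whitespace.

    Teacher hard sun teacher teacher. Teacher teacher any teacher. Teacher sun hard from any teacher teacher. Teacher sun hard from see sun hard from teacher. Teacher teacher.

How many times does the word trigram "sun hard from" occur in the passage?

3

Scanning the 25 overlapping trigram windows for "sun hard from":
  position 11–13: sun hard from
  position 18–20: sun hard from
  position 22–24: sun hard from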